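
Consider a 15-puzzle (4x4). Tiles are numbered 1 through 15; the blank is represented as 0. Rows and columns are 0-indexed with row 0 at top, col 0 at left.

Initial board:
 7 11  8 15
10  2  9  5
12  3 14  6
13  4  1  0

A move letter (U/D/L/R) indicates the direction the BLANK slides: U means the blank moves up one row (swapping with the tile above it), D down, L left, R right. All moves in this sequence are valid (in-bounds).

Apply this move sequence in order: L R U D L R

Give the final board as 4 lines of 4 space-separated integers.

Answer:  7 11  8 15
10  2  9  5
12  3 14  6
13  4  1  0

Derivation:
After move 1 (L):
 7 11  8 15
10  2  9  5
12  3 14  6
13  4  0  1

After move 2 (R):
 7 11  8 15
10  2  9  5
12  3 14  6
13  4  1  0

After move 3 (U):
 7 11  8 15
10  2  9  5
12  3 14  0
13  4  1  6

After move 4 (D):
 7 11  8 15
10  2  9  5
12  3 14  6
13  4  1  0

After move 5 (L):
 7 11  8 15
10  2  9  5
12  3 14  6
13  4  0  1

After move 6 (R):
 7 11  8 15
10  2  9  5
12  3 14  6
13  4  1  0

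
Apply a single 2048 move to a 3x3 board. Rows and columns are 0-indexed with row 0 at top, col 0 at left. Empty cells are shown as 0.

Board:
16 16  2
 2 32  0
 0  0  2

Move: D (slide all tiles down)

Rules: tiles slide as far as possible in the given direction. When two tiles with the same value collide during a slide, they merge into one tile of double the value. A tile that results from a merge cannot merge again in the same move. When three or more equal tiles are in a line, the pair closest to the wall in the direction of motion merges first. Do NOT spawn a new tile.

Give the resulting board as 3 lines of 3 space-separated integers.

Answer:  0  0  0
16 16  0
 2 32  4

Derivation:
Slide down:
col 0: [16, 2, 0] -> [0, 16, 2]
col 1: [16, 32, 0] -> [0, 16, 32]
col 2: [2, 0, 2] -> [0, 0, 4]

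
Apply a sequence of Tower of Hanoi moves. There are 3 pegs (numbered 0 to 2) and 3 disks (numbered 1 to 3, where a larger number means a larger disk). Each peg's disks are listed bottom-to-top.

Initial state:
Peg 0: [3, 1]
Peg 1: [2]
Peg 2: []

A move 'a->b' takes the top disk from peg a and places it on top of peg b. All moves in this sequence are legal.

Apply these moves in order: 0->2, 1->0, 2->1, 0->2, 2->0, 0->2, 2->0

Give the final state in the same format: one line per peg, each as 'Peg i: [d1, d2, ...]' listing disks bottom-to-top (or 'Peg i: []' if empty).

Answer: Peg 0: [3, 2]
Peg 1: [1]
Peg 2: []

Derivation:
After move 1 (0->2):
Peg 0: [3]
Peg 1: [2]
Peg 2: [1]

After move 2 (1->0):
Peg 0: [3, 2]
Peg 1: []
Peg 2: [1]

After move 3 (2->1):
Peg 0: [3, 2]
Peg 1: [1]
Peg 2: []

After move 4 (0->2):
Peg 0: [3]
Peg 1: [1]
Peg 2: [2]

After move 5 (2->0):
Peg 0: [3, 2]
Peg 1: [1]
Peg 2: []

After move 6 (0->2):
Peg 0: [3]
Peg 1: [1]
Peg 2: [2]

After move 7 (2->0):
Peg 0: [3, 2]
Peg 1: [1]
Peg 2: []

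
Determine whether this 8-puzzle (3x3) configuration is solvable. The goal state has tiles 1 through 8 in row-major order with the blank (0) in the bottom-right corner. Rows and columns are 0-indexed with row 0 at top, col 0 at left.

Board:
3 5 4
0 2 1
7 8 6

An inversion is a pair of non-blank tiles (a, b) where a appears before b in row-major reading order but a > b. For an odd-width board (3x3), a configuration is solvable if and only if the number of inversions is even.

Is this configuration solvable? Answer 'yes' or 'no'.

Inversions (pairs i<j in row-major order where tile[i] > tile[j] > 0): 10
10 is even, so the puzzle is solvable.

Answer: yes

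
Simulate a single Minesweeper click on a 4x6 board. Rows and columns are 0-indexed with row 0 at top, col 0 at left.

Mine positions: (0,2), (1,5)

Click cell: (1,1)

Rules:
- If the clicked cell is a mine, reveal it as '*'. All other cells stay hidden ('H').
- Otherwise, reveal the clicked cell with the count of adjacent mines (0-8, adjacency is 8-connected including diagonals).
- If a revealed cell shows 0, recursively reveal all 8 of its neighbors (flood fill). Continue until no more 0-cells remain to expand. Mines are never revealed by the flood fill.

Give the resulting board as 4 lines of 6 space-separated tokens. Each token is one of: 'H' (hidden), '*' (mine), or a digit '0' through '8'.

H H H H H H
H 1 H H H H
H H H H H H
H H H H H H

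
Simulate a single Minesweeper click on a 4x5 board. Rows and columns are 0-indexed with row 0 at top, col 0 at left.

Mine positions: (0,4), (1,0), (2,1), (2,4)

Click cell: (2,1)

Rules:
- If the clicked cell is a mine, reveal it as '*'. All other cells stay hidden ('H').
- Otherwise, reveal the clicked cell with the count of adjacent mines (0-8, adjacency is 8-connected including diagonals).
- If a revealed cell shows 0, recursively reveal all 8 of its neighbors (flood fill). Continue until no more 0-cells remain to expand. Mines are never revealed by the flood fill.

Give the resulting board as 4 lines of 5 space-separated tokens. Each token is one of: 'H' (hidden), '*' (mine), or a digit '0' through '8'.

H H H H H
H H H H H
H * H H H
H H H H H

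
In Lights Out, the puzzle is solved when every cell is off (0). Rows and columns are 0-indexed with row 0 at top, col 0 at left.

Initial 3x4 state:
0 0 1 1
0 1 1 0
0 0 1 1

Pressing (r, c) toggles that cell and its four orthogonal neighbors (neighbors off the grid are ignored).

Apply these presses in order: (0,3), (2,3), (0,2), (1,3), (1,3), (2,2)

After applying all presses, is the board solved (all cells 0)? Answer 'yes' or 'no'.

Answer: no

Derivation:
After press 1 at (0,3):
0 0 0 0
0 1 1 1
0 0 1 1

After press 2 at (2,3):
0 0 0 0
0 1 1 0
0 0 0 0

After press 3 at (0,2):
0 1 1 1
0 1 0 0
0 0 0 0

After press 4 at (1,3):
0 1 1 0
0 1 1 1
0 0 0 1

After press 5 at (1,3):
0 1 1 1
0 1 0 0
0 0 0 0

After press 6 at (2,2):
0 1 1 1
0 1 1 0
0 1 1 1

Lights still on: 8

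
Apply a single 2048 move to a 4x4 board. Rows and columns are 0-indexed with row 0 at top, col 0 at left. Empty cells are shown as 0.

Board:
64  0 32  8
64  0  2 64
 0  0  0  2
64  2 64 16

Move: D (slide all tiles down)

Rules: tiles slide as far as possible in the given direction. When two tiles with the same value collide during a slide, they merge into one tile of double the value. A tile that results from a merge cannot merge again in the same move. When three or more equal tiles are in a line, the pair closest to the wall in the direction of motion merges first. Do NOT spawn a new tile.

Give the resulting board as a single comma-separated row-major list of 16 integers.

Answer: 0, 0, 0, 8, 0, 0, 32, 64, 64, 0, 2, 2, 128, 2, 64, 16

Derivation:
Slide down:
col 0: [64, 64, 0, 64] -> [0, 0, 64, 128]
col 1: [0, 0, 0, 2] -> [0, 0, 0, 2]
col 2: [32, 2, 0, 64] -> [0, 32, 2, 64]
col 3: [8, 64, 2, 16] -> [8, 64, 2, 16]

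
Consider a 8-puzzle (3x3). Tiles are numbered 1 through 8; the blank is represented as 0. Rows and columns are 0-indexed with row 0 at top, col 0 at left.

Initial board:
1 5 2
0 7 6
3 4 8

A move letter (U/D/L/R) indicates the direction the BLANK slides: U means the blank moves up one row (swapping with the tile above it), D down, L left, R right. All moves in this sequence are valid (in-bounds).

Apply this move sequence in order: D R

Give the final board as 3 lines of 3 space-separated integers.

After move 1 (D):
1 5 2
3 7 6
0 4 8

After move 2 (R):
1 5 2
3 7 6
4 0 8

Answer: 1 5 2
3 7 6
4 0 8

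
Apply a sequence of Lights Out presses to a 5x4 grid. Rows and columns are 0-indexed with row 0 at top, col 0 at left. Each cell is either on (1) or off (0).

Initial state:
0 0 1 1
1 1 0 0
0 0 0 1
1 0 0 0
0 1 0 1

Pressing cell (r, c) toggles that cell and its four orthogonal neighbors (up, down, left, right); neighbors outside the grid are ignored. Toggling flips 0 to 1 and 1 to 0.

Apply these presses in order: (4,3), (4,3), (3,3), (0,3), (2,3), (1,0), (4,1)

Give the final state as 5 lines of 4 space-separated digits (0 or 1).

After press 1 at (4,3):
0 0 1 1
1 1 0 0
0 0 0 1
1 0 0 1
0 1 1 0

After press 2 at (4,3):
0 0 1 1
1 1 0 0
0 0 0 1
1 0 0 0
0 1 0 1

After press 3 at (3,3):
0 0 1 1
1 1 0 0
0 0 0 0
1 0 1 1
0 1 0 0

After press 4 at (0,3):
0 0 0 0
1 1 0 1
0 0 0 0
1 0 1 1
0 1 0 0

After press 5 at (2,3):
0 0 0 0
1 1 0 0
0 0 1 1
1 0 1 0
0 1 0 0

After press 6 at (1,0):
1 0 0 0
0 0 0 0
1 0 1 1
1 0 1 0
0 1 0 0

After press 7 at (4,1):
1 0 0 0
0 0 0 0
1 0 1 1
1 1 1 0
1 0 1 0

Answer: 1 0 0 0
0 0 0 0
1 0 1 1
1 1 1 0
1 0 1 0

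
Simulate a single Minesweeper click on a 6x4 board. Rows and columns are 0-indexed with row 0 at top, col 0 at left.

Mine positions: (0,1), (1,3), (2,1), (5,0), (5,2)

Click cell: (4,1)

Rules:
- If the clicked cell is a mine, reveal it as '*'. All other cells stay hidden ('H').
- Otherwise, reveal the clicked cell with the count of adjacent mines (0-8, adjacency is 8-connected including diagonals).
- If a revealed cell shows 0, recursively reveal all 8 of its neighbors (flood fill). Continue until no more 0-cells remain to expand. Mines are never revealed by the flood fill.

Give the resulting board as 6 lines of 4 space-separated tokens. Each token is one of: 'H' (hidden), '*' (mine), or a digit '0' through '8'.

H H H H
H H H H
H H H H
H H H H
H 2 H H
H H H H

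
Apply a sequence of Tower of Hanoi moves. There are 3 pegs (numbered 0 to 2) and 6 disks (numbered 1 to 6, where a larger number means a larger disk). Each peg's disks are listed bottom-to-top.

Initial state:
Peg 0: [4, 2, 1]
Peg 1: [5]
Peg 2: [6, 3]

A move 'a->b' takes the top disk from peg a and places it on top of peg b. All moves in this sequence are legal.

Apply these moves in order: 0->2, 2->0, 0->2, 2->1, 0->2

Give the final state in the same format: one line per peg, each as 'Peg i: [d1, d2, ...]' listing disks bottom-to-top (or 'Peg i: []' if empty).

Answer: Peg 0: [4]
Peg 1: [5, 1]
Peg 2: [6, 3, 2]

Derivation:
After move 1 (0->2):
Peg 0: [4, 2]
Peg 1: [5]
Peg 2: [6, 3, 1]

After move 2 (2->0):
Peg 0: [4, 2, 1]
Peg 1: [5]
Peg 2: [6, 3]

After move 3 (0->2):
Peg 0: [4, 2]
Peg 1: [5]
Peg 2: [6, 3, 1]

After move 4 (2->1):
Peg 0: [4, 2]
Peg 1: [5, 1]
Peg 2: [6, 3]

After move 5 (0->2):
Peg 0: [4]
Peg 1: [5, 1]
Peg 2: [6, 3, 2]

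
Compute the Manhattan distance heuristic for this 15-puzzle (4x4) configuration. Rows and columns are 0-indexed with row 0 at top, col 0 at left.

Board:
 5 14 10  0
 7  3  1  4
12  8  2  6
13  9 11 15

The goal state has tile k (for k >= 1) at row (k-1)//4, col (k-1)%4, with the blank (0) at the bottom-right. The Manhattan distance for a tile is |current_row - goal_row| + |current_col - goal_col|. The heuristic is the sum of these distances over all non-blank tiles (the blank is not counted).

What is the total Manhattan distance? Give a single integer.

Answer: 31

Derivation:
Tile 5: at (0,0), goal (1,0), distance |0-1|+|0-0| = 1
Tile 14: at (0,1), goal (3,1), distance |0-3|+|1-1| = 3
Tile 10: at (0,2), goal (2,1), distance |0-2|+|2-1| = 3
Tile 7: at (1,0), goal (1,2), distance |1-1|+|0-2| = 2
Tile 3: at (1,1), goal (0,2), distance |1-0|+|1-2| = 2
Tile 1: at (1,2), goal (0,0), distance |1-0|+|2-0| = 3
Tile 4: at (1,3), goal (0,3), distance |1-0|+|3-3| = 1
Tile 12: at (2,0), goal (2,3), distance |2-2|+|0-3| = 3
Tile 8: at (2,1), goal (1,3), distance |2-1|+|1-3| = 3
Tile 2: at (2,2), goal (0,1), distance |2-0|+|2-1| = 3
Tile 6: at (2,3), goal (1,1), distance |2-1|+|3-1| = 3
Tile 13: at (3,0), goal (3,0), distance |3-3|+|0-0| = 0
Tile 9: at (3,1), goal (2,0), distance |3-2|+|1-0| = 2
Tile 11: at (3,2), goal (2,2), distance |3-2|+|2-2| = 1
Tile 15: at (3,3), goal (3,2), distance |3-3|+|3-2| = 1
Sum: 1 + 3 + 3 + 2 + 2 + 3 + 1 + 3 + 3 + 3 + 3 + 0 + 2 + 1 + 1 = 31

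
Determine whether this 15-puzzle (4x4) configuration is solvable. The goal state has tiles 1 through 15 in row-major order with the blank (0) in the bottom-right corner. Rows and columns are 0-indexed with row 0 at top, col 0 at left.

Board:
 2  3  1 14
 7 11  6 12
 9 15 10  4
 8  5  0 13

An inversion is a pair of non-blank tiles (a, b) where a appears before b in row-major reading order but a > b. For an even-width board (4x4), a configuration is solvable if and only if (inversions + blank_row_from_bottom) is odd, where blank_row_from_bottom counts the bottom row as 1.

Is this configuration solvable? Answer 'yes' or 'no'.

Inversions: 40
Blank is in row 3 (0-indexed from top), which is row 1 counting from the bottom (bottom = 1).
40 + 1 = 41, which is odd, so the puzzle is solvable.

Answer: yes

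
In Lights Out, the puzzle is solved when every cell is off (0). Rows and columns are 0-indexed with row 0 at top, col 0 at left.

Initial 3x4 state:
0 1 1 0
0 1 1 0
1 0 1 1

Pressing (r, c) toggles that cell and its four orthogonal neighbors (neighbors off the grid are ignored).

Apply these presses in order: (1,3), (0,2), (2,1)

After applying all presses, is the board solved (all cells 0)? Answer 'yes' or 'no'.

After press 1 at (1,3):
0 1 1 1
0 1 0 1
1 0 1 0

After press 2 at (0,2):
0 0 0 0
0 1 1 1
1 0 1 0

After press 3 at (2,1):
0 0 0 0
0 0 1 1
0 1 0 0

Lights still on: 3

Answer: no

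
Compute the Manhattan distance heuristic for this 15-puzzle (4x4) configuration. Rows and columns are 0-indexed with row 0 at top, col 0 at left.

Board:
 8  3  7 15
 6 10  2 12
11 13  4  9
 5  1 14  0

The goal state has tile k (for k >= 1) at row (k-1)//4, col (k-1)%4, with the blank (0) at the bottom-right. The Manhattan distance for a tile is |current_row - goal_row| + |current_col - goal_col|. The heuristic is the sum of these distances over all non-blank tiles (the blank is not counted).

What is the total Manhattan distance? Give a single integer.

Answer: 32

Derivation:
Tile 8: at (0,0), goal (1,3), distance |0-1|+|0-3| = 4
Tile 3: at (0,1), goal (0,2), distance |0-0|+|1-2| = 1
Tile 7: at (0,2), goal (1,2), distance |0-1|+|2-2| = 1
Tile 15: at (0,3), goal (3,2), distance |0-3|+|3-2| = 4
Tile 6: at (1,0), goal (1,1), distance |1-1|+|0-1| = 1
Tile 10: at (1,1), goal (2,1), distance |1-2|+|1-1| = 1
Tile 2: at (1,2), goal (0,1), distance |1-0|+|2-1| = 2
Tile 12: at (1,3), goal (2,3), distance |1-2|+|3-3| = 1
Tile 11: at (2,0), goal (2,2), distance |2-2|+|0-2| = 2
Tile 13: at (2,1), goal (3,0), distance |2-3|+|1-0| = 2
Tile 4: at (2,2), goal (0,3), distance |2-0|+|2-3| = 3
Tile 9: at (2,3), goal (2,0), distance |2-2|+|3-0| = 3
Tile 5: at (3,0), goal (1,0), distance |3-1|+|0-0| = 2
Tile 1: at (3,1), goal (0,0), distance |3-0|+|1-0| = 4
Tile 14: at (3,2), goal (3,1), distance |3-3|+|2-1| = 1
Sum: 4 + 1 + 1 + 4 + 1 + 1 + 2 + 1 + 2 + 2 + 3 + 3 + 2 + 4 + 1 = 32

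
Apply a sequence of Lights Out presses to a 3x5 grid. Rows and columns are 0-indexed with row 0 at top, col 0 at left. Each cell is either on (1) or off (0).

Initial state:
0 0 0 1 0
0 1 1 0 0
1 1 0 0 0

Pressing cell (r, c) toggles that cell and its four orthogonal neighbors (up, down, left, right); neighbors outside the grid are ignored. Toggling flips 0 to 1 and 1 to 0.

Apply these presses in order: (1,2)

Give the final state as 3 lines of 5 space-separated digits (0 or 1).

After press 1 at (1,2):
0 0 1 1 0
0 0 0 1 0
1 1 1 0 0

Answer: 0 0 1 1 0
0 0 0 1 0
1 1 1 0 0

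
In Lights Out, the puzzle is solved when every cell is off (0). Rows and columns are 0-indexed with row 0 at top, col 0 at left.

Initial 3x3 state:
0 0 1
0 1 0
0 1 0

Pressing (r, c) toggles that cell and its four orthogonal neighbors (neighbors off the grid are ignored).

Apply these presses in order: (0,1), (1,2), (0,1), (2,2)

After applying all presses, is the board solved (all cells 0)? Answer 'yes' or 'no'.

After press 1 at (0,1):
1 1 0
0 0 0
0 1 0

After press 2 at (1,2):
1 1 1
0 1 1
0 1 1

After press 3 at (0,1):
0 0 0
0 0 1
0 1 1

After press 4 at (2,2):
0 0 0
0 0 0
0 0 0

Lights still on: 0

Answer: yes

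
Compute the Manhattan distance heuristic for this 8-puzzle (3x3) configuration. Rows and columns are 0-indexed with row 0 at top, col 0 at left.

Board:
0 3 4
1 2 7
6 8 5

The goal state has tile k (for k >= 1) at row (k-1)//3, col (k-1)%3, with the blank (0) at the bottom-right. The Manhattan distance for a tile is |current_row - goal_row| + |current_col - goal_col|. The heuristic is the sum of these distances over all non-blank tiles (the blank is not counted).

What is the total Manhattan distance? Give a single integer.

Answer: 14

Derivation:
Tile 3: (0,1)->(0,2) = 1
Tile 4: (0,2)->(1,0) = 3
Tile 1: (1,0)->(0,0) = 1
Tile 2: (1,1)->(0,1) = 1
Tile 7: (1,2)->(2,0) = 3
Tile 6: (2,0)->(1,2) = 3
Tile 8: (2,1)->(2,1) = 0
Tile 5: (2,2)->(1,1) = 2
Sum: 1 + 3 + 1 + 1 + 3 + 3 + 0 + 2 = 14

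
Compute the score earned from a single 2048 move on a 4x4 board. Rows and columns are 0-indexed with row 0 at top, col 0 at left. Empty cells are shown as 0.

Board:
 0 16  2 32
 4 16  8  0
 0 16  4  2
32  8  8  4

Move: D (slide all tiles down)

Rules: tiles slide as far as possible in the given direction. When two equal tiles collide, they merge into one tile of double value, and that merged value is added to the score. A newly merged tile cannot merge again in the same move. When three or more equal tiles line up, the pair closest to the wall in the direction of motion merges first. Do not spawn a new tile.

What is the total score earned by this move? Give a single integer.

Slide down:
col 0: [0, 4, 0, 32] -> [0, 0, 4, 32]  score +0 (running 0)
col 1: [16, 16, 16, 8] -> [0, 16, 32, 8]  score +32 (running 32)
col 2: [2, 8, 4, 8] -> [2, 8, 4, 8]  score +0 (running 32)
col 3: [32, 0, 2, 4] -> [0, 32, 2, 4]  score +0 (running 32)
Board after move:
 0  0  2  0
 0 16  8 32
 4 32  4  2
32  8  8  4

Answer: 32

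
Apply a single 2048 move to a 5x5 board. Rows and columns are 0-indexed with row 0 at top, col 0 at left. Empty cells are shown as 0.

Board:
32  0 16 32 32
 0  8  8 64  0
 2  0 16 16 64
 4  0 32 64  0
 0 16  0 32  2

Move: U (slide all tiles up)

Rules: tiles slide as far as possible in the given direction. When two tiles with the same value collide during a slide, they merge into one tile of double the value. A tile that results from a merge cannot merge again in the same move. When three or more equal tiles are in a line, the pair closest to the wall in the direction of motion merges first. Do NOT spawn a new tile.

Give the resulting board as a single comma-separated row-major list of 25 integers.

Answer: 32, 8, 16, 32, 32, 2, 16, 8, 64, 64, 4, 0, 16, 16, 2, 0, 0, 32, 64, 0, 0, 0, 0, 32, 0

Derivation:
Slide up:
col 0: [32, 0, 2, 4, 0] -> [32, 2, 4, 0, 0]
col 1: [0, 8, 0, 0, 16] -> [8, 16, 0, 0, 0]
col 2: [16, 8, 16, 32, 0] -> [16, 8, 16, 32, 0]
col 3: [32, 64, 16, 64, 32] -> [32, 64, 16, 64, 32]
col 4: [32, 0, 64, 0, 2] -> [32, 64, 2, 0, 0]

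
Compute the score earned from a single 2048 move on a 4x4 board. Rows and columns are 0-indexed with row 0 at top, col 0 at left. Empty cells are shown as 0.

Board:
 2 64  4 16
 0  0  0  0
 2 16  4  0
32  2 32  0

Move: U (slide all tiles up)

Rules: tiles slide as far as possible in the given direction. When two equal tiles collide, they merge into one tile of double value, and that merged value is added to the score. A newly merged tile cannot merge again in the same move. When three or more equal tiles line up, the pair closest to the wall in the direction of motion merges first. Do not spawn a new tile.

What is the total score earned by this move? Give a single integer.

Answer: 12

Derivation:
Slide up:
col 0: [2, 0, 2, 32] -> [4, 32, 0, 0]  score +4 (running 4)
col 1: [64, 0, 16, 2] -> [64, 16, 2, 0]  score +0 (running 4)
col 2: [4, 0, 4, 32] -> [8, 32, 0, 0]  score +8 (running 12)
col 3: [16, 0, 0, 0] -> [16, 0, 0, 0]  score +0 (running 12)
Board after move:
 4 64  8 16
32 16 32  0
 0  2  0  0
 0  0  0  0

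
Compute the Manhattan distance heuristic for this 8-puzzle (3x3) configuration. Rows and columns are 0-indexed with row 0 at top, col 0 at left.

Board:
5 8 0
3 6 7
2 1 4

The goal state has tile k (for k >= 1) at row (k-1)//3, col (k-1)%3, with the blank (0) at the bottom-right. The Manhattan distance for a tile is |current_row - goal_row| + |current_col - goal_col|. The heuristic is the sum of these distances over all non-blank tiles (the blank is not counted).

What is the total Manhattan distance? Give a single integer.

Tile 5: (0,0)->(1,1) = 2
Tile 8: (0,1)->(2,1) = 2
Tile 3: (1,0)->(0,2) = 3
Tile 6: (1,1)->(1,2) = 1
Tile 7: (1,2)->(2,0) = 3
Tile 2: (2,0)->(0,1) = 3
Tile 1: (2,1)->(0,0) = 3
Tile 4: (2,2)->(1,0) = 3
Sum: 2 + 2 + 3 + 1 + 3 + 3 + 3 + 3 = 20

Answer: 20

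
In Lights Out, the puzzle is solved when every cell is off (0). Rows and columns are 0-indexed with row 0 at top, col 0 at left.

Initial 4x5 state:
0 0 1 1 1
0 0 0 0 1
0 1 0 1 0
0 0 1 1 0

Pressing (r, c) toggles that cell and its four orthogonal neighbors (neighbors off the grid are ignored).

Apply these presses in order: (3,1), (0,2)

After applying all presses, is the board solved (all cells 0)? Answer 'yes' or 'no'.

After press 1 at (3,1):
0 0 1 1 1
0 0 0 0 1
0 0 0 1 0
1 1 0 1 0

After press 2 at (0,2):
0 1 0 0 1
0 0 1 0 1
0 0 0 1 0
1 1 0 1 0

Lights still on: 8

Answer: no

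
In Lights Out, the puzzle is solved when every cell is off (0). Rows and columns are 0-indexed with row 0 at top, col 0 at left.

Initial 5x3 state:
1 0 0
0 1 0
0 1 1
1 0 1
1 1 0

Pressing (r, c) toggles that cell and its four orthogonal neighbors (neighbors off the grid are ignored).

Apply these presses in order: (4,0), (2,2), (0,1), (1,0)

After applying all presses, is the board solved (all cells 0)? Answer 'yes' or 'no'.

Answer: no

Derivation:
After press 1 at (4,0):
1 0 0
0 1 0
0 1 1
0 0 1
0 0 0

After press 2 at (2,2):
1 0 0
0 1 1
0 0 0
0 0 0
0 0 0

After press 3 at (0,1):
0 1 1
0 0 1
0 0 0
0 0 0
0 0 0

After press 4 at (1,0):
1 1 1
1 1 1
1 0 0
0 0 0
0 0 0

Lights still on: 7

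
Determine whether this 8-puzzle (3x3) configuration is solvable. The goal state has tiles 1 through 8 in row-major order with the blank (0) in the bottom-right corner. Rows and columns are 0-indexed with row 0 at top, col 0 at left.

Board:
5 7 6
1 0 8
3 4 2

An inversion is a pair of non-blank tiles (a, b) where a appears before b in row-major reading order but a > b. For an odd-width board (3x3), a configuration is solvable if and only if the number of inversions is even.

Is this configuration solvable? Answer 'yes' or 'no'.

Answer: yes

Derivation:
Inversions (pairs i<j in row-major order where tile[i] > tile[j] > 0): 18
18 is even, so the puzzle is solvable.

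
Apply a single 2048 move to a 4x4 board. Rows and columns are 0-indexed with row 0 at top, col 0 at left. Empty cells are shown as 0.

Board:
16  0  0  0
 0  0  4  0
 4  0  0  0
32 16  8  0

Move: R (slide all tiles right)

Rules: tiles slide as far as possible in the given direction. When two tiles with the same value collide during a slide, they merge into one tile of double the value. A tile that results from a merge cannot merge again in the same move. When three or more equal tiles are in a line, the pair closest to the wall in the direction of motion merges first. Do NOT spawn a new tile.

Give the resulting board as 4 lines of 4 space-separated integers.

Slide right:
row 0: [16, 0, 0, 0] -> [0, 0, 0, 16]
row 1: [0, 0, 4, 0] -> [0, 0, 0, 4]
row 2: [4, 0, 0, 0] -> [0, 0, 0, 4]
row 3: [32, 16, 8, 0] -> [0, 32, 16, 8]

Answer:  0  0  0 16
 0  0  0  4
 0  0  0  4
 0 32 16  8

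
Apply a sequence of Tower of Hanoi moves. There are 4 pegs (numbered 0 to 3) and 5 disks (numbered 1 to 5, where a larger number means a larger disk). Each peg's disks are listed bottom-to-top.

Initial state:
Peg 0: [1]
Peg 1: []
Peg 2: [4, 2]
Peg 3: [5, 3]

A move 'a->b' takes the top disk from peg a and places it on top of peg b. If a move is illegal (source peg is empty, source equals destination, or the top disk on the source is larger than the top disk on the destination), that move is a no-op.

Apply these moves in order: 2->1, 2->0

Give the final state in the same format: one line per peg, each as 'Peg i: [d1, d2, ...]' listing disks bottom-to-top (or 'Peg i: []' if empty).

After move 1 (2->1):
Peg 0: [1]
Peg 1: [2]
Peg 2: [4]
Peg 3: [5, 3]

After move 2 (2->0):
Peg 0: [1]
Peg 1: [2]
Peg 2: [4]
Peg 3: [5, 3]

Answer: Peg 0: [1]
Peg 1: [2]
Peg 2: [4]
Peg 3: [5, 3]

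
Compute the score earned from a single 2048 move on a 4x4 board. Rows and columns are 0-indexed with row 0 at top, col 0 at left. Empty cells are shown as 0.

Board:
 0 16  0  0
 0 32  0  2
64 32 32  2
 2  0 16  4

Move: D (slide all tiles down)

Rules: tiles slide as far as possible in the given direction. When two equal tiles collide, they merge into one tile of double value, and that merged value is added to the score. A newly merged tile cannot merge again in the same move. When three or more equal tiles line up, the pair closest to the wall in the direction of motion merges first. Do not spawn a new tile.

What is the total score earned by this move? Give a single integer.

Slide down:
col 0: [0, 0, 64, 2] -> [0, 0, 64, 2]  score +0 (running 0)
col 1: [16, 32, 32, 0] -> [0, 0, 16, 64]  score +64 (running 64)
col 2: [0, 0, 32, 16] -> [0, 0, 32, 16]  score +0 (running 64)
col 3: [0, 2, 2, 4] -> [0, 0, 4, 4]  score +4 (running 68)
Board after move:
 0  0  0  0
 0  0  0  0
64 16 32  4
 2 64 16  4

Answer: 68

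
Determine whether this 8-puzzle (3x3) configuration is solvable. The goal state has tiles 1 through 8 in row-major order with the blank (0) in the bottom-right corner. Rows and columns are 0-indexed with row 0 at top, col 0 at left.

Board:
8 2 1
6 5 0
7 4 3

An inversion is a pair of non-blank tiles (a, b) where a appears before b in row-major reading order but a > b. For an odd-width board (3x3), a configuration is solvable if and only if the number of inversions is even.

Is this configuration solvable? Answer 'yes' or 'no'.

Answer: yes

Derivation:
Inversions (pairs i<j in row-major order where tile[i] > tile[j] > 0): 16
16 is even, so the puzzle is solvable.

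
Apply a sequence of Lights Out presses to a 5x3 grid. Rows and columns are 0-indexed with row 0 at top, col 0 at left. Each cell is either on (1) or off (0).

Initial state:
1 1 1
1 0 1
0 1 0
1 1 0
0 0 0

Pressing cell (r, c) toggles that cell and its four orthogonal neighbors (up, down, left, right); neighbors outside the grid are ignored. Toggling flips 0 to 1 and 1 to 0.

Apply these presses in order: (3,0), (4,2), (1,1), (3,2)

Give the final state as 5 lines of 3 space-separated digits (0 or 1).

After press 1 at (3,0):
1 1 1
1 0 1
1 1 0
0 0 0
1 0 0

After press 2 at (4,2):
1 1 1
1 0 1
1 1 0
0 0 1
1 1 1

After press 3 at (1,1):
1 0 1
0 1 0
1 0 0
0 0 1
1 1 1

After press 4 at (3,2):
1 0 1
0 1 0
1 0 1
0 1 0
1 1 0

Answer: 1 0 1
0 1 0
1 0 1
0 1 0
1 1 0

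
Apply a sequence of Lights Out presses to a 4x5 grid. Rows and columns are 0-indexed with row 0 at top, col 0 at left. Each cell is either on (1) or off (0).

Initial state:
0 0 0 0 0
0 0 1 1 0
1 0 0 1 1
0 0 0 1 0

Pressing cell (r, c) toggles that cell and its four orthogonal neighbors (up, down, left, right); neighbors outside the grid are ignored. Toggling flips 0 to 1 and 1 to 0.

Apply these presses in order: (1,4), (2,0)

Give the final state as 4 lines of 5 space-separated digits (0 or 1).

Answer: 0 0 0 0 1
1 0 1 0 1
0 1 0 1 0
1 0 0 1 0

Derivation:
After press 1 at (1,4):
0 0 0 0 1
0 0 1 0 1
1 0 0 1 0
0 0 0 1 0

After press 2 at (2,0):
0 0 0 0 1
1 0 1 0 1
0 1 0 1 0
1 0 0 1 0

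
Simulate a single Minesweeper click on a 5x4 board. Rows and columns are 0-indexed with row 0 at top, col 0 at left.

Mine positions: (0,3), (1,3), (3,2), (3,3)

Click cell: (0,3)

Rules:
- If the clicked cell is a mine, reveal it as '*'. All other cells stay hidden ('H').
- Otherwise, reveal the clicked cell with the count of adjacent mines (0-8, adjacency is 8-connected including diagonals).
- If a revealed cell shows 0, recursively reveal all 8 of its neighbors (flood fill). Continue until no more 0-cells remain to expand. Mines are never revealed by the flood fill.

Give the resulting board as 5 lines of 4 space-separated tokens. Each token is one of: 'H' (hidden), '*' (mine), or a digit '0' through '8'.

H H H *
H H H H
H H H H
H H H H
H H H H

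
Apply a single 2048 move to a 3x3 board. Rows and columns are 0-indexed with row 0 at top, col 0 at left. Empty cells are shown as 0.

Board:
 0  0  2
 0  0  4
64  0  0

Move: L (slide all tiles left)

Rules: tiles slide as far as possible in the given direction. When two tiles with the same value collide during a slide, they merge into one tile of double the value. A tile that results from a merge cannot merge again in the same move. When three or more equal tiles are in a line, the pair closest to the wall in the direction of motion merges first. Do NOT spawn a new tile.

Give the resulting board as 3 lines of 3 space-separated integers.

Answer:  2  0  0
 4  0  0
64  0  0

Derivation:
Slide left:
row 0: [0, 0, 2] -> [2, 0, 0]
row 1: [0, 0, 4] -> [4, 0, 0]
row 2: [64, 0, 0] -> [64, 0, 0]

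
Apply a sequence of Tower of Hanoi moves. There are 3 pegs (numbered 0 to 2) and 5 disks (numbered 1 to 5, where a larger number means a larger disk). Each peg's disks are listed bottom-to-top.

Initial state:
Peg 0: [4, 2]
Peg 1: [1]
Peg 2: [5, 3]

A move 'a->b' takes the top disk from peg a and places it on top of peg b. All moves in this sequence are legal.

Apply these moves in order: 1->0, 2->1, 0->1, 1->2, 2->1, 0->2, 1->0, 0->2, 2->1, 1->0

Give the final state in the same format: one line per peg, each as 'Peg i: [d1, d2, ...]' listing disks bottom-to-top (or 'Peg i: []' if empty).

After move 1 (1->0):
Peg 0: [4, 2, 1]
Peg 1: []
Peg 2: [5, 3]

After move 2 (2->1):
Peg 0: [4, 2, 1]
Peg 1: [3]
Peg 2: [5]

After move 3 (0->1):
Peg 0: [4, 2]
Peg 1: [3, 1]
Peg 2: [5]

After move 4 (1->2):
Peg 0: [4, 2]
Peg 1: [3]
Peg 2: [5, 1]

After move 5 (2->1):
Peg 0: [4, 2]
Peg 1: [3, 1]
Peg 2: [5]

After move 6 (0->2):
Peg 0: [4]
Peg 1: [3, 1]
Peg 2: [5, 2]

After move 7 (1->0):
Peg 0: [4, 1]
Peg 1: [3]
Peg 2: [5, 2]

After move 8 (0->2):
Peg 0: [4]
Peg 1: [3]
Peg 2: [5, 2, 1]

After move 9 (2->1):
Peg 0: [4]
Peg 1: [3, 1]
Peg 2: [5, 2]

After move 10 (1->0):
Peg 0: [4, 1]
Peg 1: [3]
Peg 2: [5, 2]

Answer: Peg 0: [4, 1]
Peg 1: [3]
Peg 2: [5, 2]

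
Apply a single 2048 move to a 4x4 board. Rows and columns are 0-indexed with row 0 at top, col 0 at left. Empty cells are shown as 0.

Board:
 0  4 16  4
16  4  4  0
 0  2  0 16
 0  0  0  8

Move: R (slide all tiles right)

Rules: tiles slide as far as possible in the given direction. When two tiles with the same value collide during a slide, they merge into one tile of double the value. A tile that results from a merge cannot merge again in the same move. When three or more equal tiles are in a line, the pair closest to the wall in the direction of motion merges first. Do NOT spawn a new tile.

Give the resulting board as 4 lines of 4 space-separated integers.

Slide right:
row 0: [0, 4, 16, 4] -> [0, 4, 16, 4]
row 1: [16, 4, 4, 0] -> [0, 0, 16, 8]
row 2: [0, 2, 0, 16] -> [0, 0, 2, 16]
row 3: [0, 0, 0, 8] -> [0, 0, 0, 8]

Answer:  0  4 16  4
 0  0 16  8
 0  0  2 16
 0  0  0  8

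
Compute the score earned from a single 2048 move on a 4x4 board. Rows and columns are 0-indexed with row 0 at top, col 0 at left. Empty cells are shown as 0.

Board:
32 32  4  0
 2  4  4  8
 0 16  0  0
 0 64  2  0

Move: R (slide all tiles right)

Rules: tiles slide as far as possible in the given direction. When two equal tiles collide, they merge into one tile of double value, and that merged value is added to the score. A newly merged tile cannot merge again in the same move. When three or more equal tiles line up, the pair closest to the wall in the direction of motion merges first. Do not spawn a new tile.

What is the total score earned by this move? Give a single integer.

Slide right:
row 0: [32, 32, 4, 0] -> [0, 0, 64, 4]  score +64 (running 64)
row 1: [2, 4, 4, 8] -> [0, 2, 8, 8]  score +8 (running 72)
row 2: [0, 16, 0, 0] -> [0, 0, 0, 16]  score +0 (running 72)
row 3: [0, 64, 2, 0] -> [0, 0, 64, 2]  score +0 (running 72)
Board after move:
 0  0 64  4
 0  2  8  8
 0  0  0 16
 0  0 64  2

Answer: 72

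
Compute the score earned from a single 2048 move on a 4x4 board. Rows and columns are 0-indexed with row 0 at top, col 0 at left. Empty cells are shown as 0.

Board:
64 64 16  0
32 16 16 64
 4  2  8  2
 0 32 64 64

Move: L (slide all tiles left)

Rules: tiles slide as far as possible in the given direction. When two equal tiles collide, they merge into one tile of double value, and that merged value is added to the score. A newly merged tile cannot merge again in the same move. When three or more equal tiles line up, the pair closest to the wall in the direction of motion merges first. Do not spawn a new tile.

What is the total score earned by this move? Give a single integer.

Answer: 288

Derivation:
Slide left:
row 0: [64, 64, 16, 0] -> [128, 16, 0, 0]  score +128 (running 128)
row 1: [32, 16, 16, 64] -> [32, 32, 64, 0]  score +32 (running 160)
row 2: [4, 2, 8, 2] -> [4, 2, 8, 2]  score +0 (running 160)
row 3: [0, 32, 64, 64] -> [32, 128, 0, 0]  score +128 (running 288)
Board after move:
128  16   0   0
 32  32  64   0
  4   2   8   2
 32 128   0   0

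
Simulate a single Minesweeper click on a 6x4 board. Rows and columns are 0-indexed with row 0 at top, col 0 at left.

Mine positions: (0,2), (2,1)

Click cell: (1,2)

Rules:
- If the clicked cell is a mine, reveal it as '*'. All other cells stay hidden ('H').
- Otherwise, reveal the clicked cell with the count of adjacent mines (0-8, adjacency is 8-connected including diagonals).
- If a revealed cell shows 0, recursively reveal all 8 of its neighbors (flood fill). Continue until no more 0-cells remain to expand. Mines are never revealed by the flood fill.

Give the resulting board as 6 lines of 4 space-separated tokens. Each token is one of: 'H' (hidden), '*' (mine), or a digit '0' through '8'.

H H H H
H H 2 H
H H H H
H H H H
H H H H
H H H H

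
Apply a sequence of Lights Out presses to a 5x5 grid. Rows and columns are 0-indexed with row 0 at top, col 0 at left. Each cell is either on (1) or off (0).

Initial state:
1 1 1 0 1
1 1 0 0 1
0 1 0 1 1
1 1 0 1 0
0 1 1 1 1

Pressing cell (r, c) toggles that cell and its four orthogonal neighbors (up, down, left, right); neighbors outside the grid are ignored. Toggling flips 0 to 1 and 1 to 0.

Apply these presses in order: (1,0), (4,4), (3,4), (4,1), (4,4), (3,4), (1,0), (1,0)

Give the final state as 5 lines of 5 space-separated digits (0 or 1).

After press 1 at (1,0):
0 1 1 0 1
0 0 0 0 1
1 1 0 1 1
1 1 0 1 0
0 1 1 1 1

After press 2 at (4,4):
0 1 1 0 1
0 0 0 0 1
1 1 0 1 1
1 1 0 1 1
0 1 1 0 0

After press 3 at (3,4):
0 1 1 0 1
0 0 0 0 1
1 1 0 1 0
1 1 0 0 0
0 1 1 0 1

After press 4 at (4,1):
0 1 1 0 1
0 0 0 0 1
1 1 0 1 0
1 0 0 0 0
1 0 0 0 1

After press 5 at (4,4):
0 1 1 0 1
0 0 0 0 1
1 1 0 1 0
1 0 0 0 1
1 0 0 1 0

After press 6 at (3,4):
0 1 1 0 1
0 0 0 0 1
1 1 0 1 1
1 0 0 1 0
1 0 0 1 1

After press 7 at (1,0):
1 1 1 0 1
1 1 0 0 1
0 1 0 1 1
1 0 0 1 0
1 0 0 1 1

After press 8 at (1,0):
0 1 1 0 1
0 0 0 0 1
1 1 0 1 1
1 0 0 1 0
1 0 0 1 1

Answer: 0 1 1 0 1
0 0 0 0 1
1 1 0 1 1
1 0 0 1 0
1 0 0 1 1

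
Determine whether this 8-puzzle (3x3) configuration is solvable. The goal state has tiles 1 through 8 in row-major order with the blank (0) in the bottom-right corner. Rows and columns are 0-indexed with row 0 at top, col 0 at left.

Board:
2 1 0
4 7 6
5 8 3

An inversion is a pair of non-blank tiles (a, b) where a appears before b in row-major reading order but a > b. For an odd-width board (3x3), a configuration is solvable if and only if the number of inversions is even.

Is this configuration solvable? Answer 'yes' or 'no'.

Inversions (pairs i<j in row-major order where tile[i] > tile[j] > 0): 9
9 is odd, so the puzzle is not solvable.

Answer: no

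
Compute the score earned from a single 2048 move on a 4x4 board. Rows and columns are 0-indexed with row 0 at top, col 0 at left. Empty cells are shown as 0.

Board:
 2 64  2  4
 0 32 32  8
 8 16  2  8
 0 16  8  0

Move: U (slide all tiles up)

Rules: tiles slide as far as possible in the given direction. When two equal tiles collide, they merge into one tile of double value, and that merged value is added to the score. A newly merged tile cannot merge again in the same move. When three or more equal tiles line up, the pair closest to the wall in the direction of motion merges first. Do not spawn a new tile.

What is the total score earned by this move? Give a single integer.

Slide up:
col 0: [2, 0, 8, 0] -> [2, 8, 0, 0]  score +0 (running 0)
col 1: [64, 32, 16, 16] -> [64, 32, 32, 0]  score +32 (running 32)
col 2: [2, 32, 2, 8] -> [2, 32, 2, 8]  score +0 (running 32)
col 3: [4, 8, 8, 0] -> [4, 16, 0, 0]  score +16 (running 48)
Board after move:
 2 64  2  4
 8 32 32 16
 0 32  2  0
 0  0  8  0

Answer: 48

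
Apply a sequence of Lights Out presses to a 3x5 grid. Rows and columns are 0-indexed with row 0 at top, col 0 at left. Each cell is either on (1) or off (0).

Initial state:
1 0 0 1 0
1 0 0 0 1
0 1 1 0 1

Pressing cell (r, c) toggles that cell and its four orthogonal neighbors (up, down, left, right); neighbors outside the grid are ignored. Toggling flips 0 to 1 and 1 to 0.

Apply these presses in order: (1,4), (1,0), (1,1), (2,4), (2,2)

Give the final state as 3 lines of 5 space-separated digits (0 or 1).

Answer: 0 1 0 1 1
1 0 0 1 1
1 1 0 0 1

Derivation:
After press 1 at (1,4):
1 0 0 1 1
1 0 0 1 0
0 1 1 0 0

After press 2 at (1,0):
0 0 0 1 1
0 1 0 1 0
1 1 1 0 0

After press 3 at (1,1):
0 1 0 1 1
1 0 1 1 0
1 0 1 0 0

After press 4 at (2,4):
0 1 0 1 1
1 0 1 1 1
1 0 1 1 1

After press 5 at (2,2):
0 1 0 1 1
1 0 0 1 1
1 1 0 0 1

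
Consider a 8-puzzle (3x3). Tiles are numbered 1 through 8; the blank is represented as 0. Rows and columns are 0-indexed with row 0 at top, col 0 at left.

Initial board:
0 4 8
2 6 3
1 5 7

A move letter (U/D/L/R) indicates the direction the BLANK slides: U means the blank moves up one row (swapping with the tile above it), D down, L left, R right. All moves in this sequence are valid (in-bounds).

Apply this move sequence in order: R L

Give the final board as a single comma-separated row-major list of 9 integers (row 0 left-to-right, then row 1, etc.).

After move 1 (R):
4 0 8
2 6 3
1 5 7

After move 2 (L):
0 4 8
2 6 3
1 5 7

Answer: 0, 4, 8, 2, 6, 3, 1, 5, 7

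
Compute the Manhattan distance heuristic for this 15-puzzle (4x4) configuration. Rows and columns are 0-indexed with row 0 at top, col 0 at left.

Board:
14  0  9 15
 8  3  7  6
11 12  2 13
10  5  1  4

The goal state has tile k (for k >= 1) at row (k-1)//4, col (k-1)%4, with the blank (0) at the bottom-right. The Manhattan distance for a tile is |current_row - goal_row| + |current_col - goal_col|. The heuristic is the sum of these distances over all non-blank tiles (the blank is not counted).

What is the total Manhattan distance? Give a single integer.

Answer: 43

Derivation:
Tile 14: at (0,0), goal (3,1), distance |0-3|+|0-1| = 4
Tile 9: at (0,2), goal (2,0), distance |0-2|+|2-0| = 4
Tile 15: at (0,3), goal (3,2), distance |0-3|+|3-2| = 4
Tile 8: at (1,0), goal (1,3), distance |1-1|+|0-3| = 3
Tile 3: at (1,1), goal (0,2), distance |1-0|+|1-2| = 2
Tile 7: at (1,2), goal (1,2), distance |1-1|+|2-2| = 0
Tile 6: at (1,3), goal (1,1), distance |1-1|+|3-1| = 2
Tile 11: at (2,0), goal (2,2), distance |2-2|+|0-2| = 2
Tile 12: at (2,1), goal (2,3), distance |2-2|+|1-3| = 2
Tile 2: at (2,2), goal (0,1), distance |2-0|+|2-1| = 3
Tile 13: at (2,3), goal (3,0), distance |2-3|+|3-0| = 4
Tile 10: at (3,0), goal (2,1), distance |3-2|+|0-1| = 2
Tile 5: at (3,1), goal (1,0), distance |3-1|+|1-0| = 3
Tile 1: at (3,2), goal (0,0), distance |3-0|+|2-0| = 5
Tile 4: at (3,3), goal (0,3), distance |3-0|+|3-3| = 3
Sum: 4 + 4 + 4 + 3 + 2 + 0 + 2 + 2 + 2 + 3 + 4 + 2 + 3 + 5 + 3 = 43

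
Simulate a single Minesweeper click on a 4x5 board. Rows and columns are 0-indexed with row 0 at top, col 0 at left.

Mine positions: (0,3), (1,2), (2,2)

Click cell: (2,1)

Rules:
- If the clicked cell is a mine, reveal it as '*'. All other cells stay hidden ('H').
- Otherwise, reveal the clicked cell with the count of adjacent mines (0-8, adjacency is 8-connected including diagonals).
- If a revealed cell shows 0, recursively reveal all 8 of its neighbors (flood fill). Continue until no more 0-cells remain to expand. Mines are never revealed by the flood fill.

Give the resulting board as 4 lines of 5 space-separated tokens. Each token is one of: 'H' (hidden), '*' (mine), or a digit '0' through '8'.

H H H H H
H H H H H
H 2 H H H
H H H H H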